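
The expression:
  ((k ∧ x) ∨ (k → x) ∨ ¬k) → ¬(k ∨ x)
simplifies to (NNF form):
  ¬x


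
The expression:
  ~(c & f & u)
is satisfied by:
  {u: False, c: False, f: False}
  {f: True, u: False, c: False}
  {c: True, u: False, f: False}
  {f: True, c: True, u: False}
  {u: True, f: False, c: False}
  {f: True, u: True, c: False}
  {c: True, u: True, f: False}


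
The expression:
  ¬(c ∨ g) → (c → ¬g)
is always true.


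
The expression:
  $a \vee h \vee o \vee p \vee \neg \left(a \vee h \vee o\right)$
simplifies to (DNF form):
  $\text{True}$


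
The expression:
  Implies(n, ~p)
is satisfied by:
  {p: False, n: False}
  {n: True, p: False}
  {p: True, n: False}


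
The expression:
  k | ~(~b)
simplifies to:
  b | k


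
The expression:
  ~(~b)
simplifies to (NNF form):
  b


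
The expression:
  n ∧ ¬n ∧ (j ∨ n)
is never true.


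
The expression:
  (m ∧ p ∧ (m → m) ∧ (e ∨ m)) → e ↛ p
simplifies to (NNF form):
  ¬m ∨ ¬p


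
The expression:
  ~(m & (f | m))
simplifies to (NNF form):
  ~m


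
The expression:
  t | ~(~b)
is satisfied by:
  {b: True, t: True}
  {b: True, t: False}
  {t: True, b: False}


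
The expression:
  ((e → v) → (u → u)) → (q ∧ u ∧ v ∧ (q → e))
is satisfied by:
  {e: True, u: True, q: True, v: True}


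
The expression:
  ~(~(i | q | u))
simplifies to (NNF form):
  i | q | u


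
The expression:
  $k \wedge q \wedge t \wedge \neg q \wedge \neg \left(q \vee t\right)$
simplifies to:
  $\text{False}$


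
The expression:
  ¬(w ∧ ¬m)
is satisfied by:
  {m: True, w: False}
  {w: False, m: False}
  {w: True, m: True}


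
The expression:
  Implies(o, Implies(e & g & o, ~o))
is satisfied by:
  {g: False, e: False, o: False}
  {o: True, g: False, e: False}
  {e: True, g: False, o: False}
  {o: True, e: True, g: False}
  {g: True, o: False, e: False}
  {o: True, g: True, e: False}
  {e: True, g: True, o: False}


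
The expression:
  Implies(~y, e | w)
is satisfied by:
  {y: True, e: True, w: True}
  {y: True, e: True, w: False}
  {y: True, w: True, e: False}
  {y: True, w: False, e: False}
  {e: True, w: True, y: False}
  {e: True, w: False, y: False}
  {w: True, e: False, y: False}


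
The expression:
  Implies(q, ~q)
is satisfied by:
  {q: False}


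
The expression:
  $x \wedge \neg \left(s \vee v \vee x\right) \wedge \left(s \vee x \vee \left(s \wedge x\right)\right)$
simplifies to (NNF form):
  $\text{False}$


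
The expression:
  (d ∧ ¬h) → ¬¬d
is always true.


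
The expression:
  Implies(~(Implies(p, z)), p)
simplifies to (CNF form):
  True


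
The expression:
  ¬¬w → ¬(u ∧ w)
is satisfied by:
  {w: False, u: False}
  {u: True, w: False}
  {w: True, u: False}


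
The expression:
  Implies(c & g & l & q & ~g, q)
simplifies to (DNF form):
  True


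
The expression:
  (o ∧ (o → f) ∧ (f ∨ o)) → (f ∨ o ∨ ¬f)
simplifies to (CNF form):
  True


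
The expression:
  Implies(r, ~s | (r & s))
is always true.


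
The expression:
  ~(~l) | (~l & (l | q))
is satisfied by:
  {q: True, l: True}
  {q: True, l: False}
  {l: True, q: False}


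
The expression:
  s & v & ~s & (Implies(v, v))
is never true.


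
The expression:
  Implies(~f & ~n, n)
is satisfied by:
  {n: True, f: True}
  {n: True, f: False}
  {f: True, n: False}


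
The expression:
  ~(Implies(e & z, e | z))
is never true.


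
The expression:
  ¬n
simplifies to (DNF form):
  ¬n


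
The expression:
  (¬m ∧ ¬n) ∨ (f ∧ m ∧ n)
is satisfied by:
  {f: True, m: False, n: False}
  {m: False, n: False, f: False}
  {n: True, f: True, m: True}


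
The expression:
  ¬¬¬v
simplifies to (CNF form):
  ¬v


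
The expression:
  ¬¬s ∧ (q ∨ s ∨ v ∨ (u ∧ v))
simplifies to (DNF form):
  s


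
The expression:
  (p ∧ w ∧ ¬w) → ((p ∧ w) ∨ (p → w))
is always true.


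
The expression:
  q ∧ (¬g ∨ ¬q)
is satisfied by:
  {q: True, g: False}


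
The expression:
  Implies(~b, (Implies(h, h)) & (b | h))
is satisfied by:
  {b: True, h: True}
  {b: True, h: False}
  {h: True, b: False}


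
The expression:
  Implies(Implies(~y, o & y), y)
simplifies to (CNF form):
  True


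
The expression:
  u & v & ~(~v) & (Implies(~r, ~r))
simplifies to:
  u & v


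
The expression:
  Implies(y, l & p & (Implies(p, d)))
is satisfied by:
  {p: True, d: True, l: True, y: False}
  {p: True, d: True, l: False, y: False}
  {p: True, l: True, d: False, y: False}
  {p: True, l: False, d: False, y: False}
  {d: True, l: True, p: False, y: False}
  {d: True, l: False, p: False, y: False}
  {l: True, p: False, d: False, y: False}
  {l: False, p: False, d: False, y: False}
  {y: True, p: True, d: True, l: True}


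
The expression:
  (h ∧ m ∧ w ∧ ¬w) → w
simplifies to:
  True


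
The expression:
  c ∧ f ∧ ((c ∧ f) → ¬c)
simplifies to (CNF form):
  False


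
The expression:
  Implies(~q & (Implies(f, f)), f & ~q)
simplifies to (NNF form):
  f | q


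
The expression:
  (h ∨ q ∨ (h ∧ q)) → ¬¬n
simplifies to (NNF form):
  n ∨ (¬h ∧ ¬q)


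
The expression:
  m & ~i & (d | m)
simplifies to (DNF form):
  m & ~i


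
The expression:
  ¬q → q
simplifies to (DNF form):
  q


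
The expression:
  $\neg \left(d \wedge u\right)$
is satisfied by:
  {u: False, d: False}
  {d: True, u: False}
  {u: True, d: False}


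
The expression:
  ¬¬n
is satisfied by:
  {n: True}


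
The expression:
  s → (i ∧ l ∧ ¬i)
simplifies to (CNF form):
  ¬s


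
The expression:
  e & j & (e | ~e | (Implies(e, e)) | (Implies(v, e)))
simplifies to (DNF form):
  e & j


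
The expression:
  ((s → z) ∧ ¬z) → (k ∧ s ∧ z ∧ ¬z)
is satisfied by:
  {z: True, s: True}
  {z: True, s: False}
  {s: True, z: False}


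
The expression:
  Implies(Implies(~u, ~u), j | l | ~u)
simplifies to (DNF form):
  j | l | ~u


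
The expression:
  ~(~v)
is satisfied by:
  {v: True}


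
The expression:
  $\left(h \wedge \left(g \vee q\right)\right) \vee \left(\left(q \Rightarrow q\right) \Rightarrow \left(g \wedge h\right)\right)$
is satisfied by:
  {h: True, q: True, g: True}
  {h: True, q: True, g: False}
  {h: True, g: True, q: False}


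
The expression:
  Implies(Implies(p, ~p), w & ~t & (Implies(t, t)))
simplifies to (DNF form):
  p | (w & ~t)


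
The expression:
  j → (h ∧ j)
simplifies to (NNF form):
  h ∨ ¬j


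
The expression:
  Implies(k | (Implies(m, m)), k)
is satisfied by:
  {k: True}


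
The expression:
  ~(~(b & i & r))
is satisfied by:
  {r: True, i: True, b: True}


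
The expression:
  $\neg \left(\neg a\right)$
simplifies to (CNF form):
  $a$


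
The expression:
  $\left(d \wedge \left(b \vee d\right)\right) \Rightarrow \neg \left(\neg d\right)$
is always true.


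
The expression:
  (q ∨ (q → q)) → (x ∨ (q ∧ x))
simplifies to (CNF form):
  x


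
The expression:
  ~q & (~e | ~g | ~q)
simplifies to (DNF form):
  ~q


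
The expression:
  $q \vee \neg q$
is always true.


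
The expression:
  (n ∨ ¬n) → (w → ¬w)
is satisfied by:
  {w: False}


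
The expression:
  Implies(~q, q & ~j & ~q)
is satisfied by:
  {q: True}


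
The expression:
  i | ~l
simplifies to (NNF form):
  i | ~l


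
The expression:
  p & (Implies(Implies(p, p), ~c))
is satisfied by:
  {p: True, c: False}


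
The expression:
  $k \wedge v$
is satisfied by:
  {k: True, v: True}


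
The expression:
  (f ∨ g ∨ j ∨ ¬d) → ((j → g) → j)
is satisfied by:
  {j: True, d: True, g: False, f: False}
  {j: True, g: False, d: False, f: False}
  {f: True, j: True, d: True, g: False}
  {f: True, j: True, g: False, d: False}
  {j: True, d: True, g: True, f: False}
  {j: True, g: True, d: False, f: False}
  {j: True, f: True, g: True, d: True}
  {j: True, f: True, g: True, d: False}
  {d: True, f: False, g: False, j: False}


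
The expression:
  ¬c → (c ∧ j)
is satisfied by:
  {c: True}


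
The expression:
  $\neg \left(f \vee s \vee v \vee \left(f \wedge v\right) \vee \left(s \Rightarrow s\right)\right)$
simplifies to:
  $\text{False}$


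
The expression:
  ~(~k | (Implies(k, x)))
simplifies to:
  k & ~x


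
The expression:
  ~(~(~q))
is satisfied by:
  {q: False}


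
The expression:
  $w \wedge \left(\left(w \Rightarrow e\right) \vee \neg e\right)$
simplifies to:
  $w$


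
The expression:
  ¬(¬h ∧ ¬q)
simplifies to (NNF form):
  h ∨ q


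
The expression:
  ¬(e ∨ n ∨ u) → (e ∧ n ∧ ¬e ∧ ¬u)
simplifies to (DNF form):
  e ∨ n ∨ u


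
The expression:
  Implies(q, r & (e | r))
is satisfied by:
  {r: True, q: False}
  {q: False, r: False}
  {q: True, r: True}


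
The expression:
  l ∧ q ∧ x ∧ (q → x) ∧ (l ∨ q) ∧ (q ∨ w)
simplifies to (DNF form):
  l ∧ q ∧ x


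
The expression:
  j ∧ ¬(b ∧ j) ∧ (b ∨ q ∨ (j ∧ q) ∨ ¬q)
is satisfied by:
  {j: True, b: False}


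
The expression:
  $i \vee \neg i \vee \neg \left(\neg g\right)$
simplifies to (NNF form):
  $\text{True}$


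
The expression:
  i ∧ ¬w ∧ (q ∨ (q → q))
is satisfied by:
  {i: True, w: False}


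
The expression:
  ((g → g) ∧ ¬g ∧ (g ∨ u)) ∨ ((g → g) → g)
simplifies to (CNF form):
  g ∨ u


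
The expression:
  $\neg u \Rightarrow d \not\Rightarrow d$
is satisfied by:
  {u: True}


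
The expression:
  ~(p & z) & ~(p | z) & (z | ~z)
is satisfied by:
  {p: False, z: False}


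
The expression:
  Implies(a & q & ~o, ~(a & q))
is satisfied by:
  {o: True, q: False, a: False}
  {q: False, a: False, o: False}
  {a: True, o: True, q: False}
  {a: True, q: False, o: False}
  {o: True, q: True, a: False}
  {q: True, o: False, a: False}
  {a: True, q: True, o: True}


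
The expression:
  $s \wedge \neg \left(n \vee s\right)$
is never true.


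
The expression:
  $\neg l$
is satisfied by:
  {l: False}


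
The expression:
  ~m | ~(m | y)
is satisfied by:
  {m: False}


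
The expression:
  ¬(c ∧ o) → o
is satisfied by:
  {o: True}


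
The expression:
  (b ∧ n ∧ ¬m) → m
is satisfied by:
  {m: True, n: False, b: False}
  {m: False, n: False, b: False}
  {b: True, m: True, n: False}
  {b: True, m: False, n: False}
  {n: True, m: True, b: False}
  {n: True, m: False, b: False}
  {n: True, b: True, m: True}


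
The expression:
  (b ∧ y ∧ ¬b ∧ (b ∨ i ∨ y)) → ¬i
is always true.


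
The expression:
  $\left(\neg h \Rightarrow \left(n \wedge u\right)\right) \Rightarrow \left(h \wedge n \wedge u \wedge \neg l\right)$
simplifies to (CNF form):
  $\left(n \vee \neg h\right) \wedge \left(u \vee \neg h\right) \wedge \left(\neg h \vee \neg l\right) \wedge \left(h \vee \neg n \vee \neg u\right)$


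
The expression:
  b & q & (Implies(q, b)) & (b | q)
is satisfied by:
  {b: True, q: True}


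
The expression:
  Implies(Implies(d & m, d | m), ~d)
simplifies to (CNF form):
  ~d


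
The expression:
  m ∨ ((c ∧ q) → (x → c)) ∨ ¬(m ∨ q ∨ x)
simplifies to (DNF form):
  True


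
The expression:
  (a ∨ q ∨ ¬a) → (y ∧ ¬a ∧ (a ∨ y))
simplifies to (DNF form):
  y ∧ ¬a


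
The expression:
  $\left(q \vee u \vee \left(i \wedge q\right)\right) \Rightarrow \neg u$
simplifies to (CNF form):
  $\neg u$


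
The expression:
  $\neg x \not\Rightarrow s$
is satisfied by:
  {x: False, s: False}


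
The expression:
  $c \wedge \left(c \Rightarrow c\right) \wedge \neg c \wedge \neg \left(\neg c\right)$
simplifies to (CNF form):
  $\text{False}$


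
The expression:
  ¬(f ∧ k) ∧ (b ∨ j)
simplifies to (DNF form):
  (b ∧ ¬f) ∨ (b ∧ ¬k) ∨ (j ∧ ¬f) ∨ (j ∧ ¬k)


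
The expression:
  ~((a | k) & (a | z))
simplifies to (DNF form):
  (~a & ~k) | (~a & ~z)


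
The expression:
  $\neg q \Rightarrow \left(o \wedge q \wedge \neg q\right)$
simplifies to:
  $q$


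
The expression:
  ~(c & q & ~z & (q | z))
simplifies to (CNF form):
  z | ~c | ~q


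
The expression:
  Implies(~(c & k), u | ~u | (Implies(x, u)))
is always true.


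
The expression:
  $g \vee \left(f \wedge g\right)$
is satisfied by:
  {g: True}


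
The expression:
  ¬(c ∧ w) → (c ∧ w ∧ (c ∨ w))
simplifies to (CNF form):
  c ∧ w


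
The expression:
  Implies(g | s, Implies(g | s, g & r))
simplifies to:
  (g & r) | (~g & ~s)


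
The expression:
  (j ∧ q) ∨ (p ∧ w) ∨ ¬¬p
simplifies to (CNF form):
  (j ∨ p) ∧ (p ∨ q)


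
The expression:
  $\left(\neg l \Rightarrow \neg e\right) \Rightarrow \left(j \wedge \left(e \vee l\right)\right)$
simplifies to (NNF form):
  $\left(e \wedge \neg l\right) \vee \left(j \wedge l\right)$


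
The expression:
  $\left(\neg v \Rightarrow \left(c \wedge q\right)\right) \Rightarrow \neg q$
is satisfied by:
  {v: False, q: False, c: False}
  {c: True, v: False, q: False}
  {v: True, c: False, q: False}
  {c: True, v: True, q: False}
  {q: True, c: False, v: False}


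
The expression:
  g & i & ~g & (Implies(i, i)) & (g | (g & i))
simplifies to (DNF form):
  False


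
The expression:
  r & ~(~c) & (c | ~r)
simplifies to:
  c & r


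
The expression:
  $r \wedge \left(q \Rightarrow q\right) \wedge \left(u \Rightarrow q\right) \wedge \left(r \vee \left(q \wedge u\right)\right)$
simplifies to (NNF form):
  $r \wedge \left(q \vee \neg u\right)$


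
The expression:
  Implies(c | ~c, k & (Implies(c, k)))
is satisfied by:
  {k: True}


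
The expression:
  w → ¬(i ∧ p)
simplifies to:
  ¬i ∨ ¬p ∨ ¬w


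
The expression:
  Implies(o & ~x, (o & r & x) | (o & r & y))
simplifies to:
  x | ~o | (r & y)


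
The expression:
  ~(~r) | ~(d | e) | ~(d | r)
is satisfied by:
  {r: True, d: False}
  {d: False, r: False}
  {d: True, r: True}


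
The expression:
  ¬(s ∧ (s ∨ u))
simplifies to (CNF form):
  ¬s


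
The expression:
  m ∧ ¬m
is never true.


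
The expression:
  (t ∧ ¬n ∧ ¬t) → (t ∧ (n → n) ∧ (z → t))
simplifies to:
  True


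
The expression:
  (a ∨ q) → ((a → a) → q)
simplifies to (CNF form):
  q ∨ ¬a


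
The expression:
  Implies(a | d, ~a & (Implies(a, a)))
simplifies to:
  ~a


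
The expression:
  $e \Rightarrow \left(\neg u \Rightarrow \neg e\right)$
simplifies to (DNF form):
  $u \vee \neg e$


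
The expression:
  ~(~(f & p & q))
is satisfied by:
  {f: True, p: True, q: True}


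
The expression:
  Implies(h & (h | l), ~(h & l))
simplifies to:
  ~h | ~l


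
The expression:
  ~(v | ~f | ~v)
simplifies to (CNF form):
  False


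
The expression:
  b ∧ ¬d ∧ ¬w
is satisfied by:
  {b: True, d: False, w: False}


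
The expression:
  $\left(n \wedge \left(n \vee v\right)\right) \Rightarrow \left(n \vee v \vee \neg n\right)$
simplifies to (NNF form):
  $\text{True}$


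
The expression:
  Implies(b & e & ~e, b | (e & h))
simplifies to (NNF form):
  True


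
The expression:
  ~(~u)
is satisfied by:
  {u: True}


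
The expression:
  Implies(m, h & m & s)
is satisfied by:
  {s: True, h: True, m: False}
  {s: True, h: False, m: False}
  {h: True, s: False, m: False}
  {s: False, h: False, m: False}
  {s: True, m: True, h: True}


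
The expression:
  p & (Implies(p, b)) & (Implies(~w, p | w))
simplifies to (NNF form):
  b & p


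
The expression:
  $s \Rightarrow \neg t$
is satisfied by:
  {s: False, t: False}
  {t: True, s: False}
  {s: True, t: False}


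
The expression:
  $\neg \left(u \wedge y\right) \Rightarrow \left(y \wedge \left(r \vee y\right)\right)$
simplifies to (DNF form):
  $y$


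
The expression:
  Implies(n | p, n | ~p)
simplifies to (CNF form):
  n | ~p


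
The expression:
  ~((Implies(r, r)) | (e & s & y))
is never true.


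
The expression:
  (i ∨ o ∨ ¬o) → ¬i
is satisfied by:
  {i: False}


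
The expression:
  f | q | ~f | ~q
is always true.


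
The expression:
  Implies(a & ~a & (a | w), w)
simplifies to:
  True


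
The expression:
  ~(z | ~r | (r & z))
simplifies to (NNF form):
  r & ~z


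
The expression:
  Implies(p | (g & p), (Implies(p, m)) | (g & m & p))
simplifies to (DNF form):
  m | ~p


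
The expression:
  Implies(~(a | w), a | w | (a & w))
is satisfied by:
  {a: True, w: True}
  {a: True, w: False}
  {w: True, a: False}


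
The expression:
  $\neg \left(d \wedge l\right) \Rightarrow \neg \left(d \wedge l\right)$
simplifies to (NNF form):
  $\text{True}$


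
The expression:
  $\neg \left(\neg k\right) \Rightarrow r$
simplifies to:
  $r \vee \neg k$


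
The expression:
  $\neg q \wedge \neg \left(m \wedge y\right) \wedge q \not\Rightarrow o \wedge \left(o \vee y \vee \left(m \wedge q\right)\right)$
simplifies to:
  $\text{False}$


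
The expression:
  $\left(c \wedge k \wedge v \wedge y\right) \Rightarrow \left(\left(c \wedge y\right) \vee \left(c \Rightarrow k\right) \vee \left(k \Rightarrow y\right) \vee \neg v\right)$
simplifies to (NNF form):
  $\text{True}$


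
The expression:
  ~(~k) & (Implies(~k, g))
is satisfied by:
  {k: True}


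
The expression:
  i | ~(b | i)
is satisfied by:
  {i: True, b: False}
  {b: False, i: False}
  {b: True, i: True}


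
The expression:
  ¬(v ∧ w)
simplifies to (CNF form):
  ¬v ∨ ¬w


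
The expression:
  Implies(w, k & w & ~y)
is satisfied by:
  {k: True, y: False, w: False}
  {y: False, w: False, k: False}
  {k: True, y: True, w: False}
  {y: True, k: False, w: False}
  {w: True, k: True, y: False}


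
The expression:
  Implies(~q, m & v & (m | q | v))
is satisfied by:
  {q: True, v: True, m: True}
  {q: True, v: True, m: False}
  {q: True, m: True, v: False}
  {q: True, m: False, v: False}
  {v: True, m: True, q: False}


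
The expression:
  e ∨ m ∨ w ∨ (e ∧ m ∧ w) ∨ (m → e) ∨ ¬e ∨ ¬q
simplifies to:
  True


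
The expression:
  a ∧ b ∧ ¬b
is never true.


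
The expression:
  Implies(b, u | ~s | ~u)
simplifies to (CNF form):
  True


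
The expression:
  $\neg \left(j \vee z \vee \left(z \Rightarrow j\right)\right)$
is never true.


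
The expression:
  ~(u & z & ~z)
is always true.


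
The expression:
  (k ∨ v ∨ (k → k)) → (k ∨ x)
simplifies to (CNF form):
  k ∨ x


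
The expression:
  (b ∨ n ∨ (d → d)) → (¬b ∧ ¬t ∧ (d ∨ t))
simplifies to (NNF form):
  d ∧ ¬b ∧ ¬t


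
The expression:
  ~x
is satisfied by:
  {x: False}


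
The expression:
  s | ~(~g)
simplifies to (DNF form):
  g | s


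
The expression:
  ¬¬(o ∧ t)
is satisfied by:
  {t: True, o: True}


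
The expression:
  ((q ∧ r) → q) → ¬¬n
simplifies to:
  n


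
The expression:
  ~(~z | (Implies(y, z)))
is never true.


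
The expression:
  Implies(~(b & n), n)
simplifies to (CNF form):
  n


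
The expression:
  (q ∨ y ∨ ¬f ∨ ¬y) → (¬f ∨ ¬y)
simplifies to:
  ¬f ∨ ¬y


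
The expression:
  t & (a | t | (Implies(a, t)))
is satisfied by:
  {t: True}


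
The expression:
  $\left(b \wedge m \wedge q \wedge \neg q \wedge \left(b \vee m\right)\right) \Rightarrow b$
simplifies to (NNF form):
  $\text{True}$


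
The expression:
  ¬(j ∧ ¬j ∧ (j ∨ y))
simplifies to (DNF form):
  True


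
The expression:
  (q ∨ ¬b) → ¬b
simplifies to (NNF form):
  ¬b ∨ ¬q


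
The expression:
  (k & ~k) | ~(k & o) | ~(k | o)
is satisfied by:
  {k: False, o: False}
  {o: True, k: False}
  {k: True, o: False}


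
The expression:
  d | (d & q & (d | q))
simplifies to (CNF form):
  d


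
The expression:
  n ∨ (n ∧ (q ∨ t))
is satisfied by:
  {n: True}


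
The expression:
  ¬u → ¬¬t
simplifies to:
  t ∨ u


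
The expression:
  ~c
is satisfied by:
  {c: False}


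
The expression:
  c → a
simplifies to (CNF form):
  a ∨ ¬c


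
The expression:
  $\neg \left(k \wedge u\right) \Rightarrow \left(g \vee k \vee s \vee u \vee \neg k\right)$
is always true.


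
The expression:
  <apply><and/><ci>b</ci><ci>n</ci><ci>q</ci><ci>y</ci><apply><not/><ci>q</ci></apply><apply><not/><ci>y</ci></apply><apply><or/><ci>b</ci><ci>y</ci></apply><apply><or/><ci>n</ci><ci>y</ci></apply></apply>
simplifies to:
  <false/>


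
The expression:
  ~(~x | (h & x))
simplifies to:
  x & ~h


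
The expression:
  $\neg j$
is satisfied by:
  {j: False}


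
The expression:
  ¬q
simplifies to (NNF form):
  ¬q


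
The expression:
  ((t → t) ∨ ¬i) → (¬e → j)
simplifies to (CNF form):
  e ∨ j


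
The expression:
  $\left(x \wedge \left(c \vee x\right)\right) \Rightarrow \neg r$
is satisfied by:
  {x: False, r: False}
  {r: True, x: False}
  {x: True, r: False}


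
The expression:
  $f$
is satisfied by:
  {f: True}


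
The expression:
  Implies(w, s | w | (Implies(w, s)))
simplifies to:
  True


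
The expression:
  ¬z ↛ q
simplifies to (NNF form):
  q ∨ ¬z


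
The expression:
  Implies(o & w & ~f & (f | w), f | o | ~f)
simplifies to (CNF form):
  True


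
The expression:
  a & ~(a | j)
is never true.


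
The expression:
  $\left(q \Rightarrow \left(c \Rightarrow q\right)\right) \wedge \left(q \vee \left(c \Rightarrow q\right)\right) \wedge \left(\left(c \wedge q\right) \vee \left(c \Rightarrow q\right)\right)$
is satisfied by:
  {q: True, c: False}
  {c: False, q: False}
  {c: True, q: True}


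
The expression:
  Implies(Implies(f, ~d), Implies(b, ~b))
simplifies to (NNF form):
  ~b | (d & f)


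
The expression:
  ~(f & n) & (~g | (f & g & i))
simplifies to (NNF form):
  (f | ~g) & (i | ~g) & (~f | ~n)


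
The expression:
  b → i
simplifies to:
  i ∨ ¬b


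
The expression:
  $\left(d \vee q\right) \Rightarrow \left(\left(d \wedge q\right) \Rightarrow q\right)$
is always true.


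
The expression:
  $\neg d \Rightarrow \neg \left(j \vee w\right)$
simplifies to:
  $d \vee \left(\neg j \wedge \neg w\right)$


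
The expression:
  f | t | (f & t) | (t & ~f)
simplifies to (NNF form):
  f | t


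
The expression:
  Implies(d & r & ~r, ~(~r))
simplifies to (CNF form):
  True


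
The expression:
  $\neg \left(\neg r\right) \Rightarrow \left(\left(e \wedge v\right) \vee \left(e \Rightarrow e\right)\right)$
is always true.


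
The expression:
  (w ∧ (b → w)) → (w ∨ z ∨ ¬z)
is always true.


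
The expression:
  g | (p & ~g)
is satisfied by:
  {g: True, p: True}
  {g: True, p: False}
  {p: True, g: False}


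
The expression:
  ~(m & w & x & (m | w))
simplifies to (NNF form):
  ~m | ~w | ~x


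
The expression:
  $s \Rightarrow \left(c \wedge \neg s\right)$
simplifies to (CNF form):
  $\neg s$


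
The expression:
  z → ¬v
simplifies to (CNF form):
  ¬v ∨ ¬z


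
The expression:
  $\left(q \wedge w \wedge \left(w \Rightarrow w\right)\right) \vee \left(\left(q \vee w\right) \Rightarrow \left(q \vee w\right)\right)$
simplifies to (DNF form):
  $\text{True}$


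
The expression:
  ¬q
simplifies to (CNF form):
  ¬q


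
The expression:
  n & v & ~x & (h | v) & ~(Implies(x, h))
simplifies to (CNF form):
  False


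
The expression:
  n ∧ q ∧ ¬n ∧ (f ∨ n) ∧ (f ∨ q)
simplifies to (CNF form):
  False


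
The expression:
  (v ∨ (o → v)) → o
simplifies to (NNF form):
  o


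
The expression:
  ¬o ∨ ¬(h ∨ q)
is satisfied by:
  {q: False, o: False, h: False}
  {h: True, q: False, o: False}
  {q: True, h: False, o: False}
  {h: True, q: True, o: False}
  {o: True, h: False, q: False}


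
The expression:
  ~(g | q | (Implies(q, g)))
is never true.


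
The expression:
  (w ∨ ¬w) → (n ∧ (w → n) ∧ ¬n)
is never true.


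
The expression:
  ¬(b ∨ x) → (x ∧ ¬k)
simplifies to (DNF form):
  b ∨ x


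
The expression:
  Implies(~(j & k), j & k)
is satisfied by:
  {j: True, k: True}


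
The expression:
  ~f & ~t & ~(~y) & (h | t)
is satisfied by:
  {h: True, y: True, f: False, t: False}


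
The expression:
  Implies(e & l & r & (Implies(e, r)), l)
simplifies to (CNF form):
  True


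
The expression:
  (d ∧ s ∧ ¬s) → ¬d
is always true.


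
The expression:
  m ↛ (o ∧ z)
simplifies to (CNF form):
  m ∧ (¬o ∨ ¬z)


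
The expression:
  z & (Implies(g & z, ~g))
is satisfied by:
  {z: True, g: False}


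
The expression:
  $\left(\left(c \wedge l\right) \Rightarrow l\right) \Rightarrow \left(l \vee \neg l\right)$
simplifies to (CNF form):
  $\text{True}$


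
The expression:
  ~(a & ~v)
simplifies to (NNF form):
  v | ~a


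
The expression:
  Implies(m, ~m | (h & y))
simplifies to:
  ~m | (h & y)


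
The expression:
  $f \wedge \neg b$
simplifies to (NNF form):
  $f \wedge \neg b$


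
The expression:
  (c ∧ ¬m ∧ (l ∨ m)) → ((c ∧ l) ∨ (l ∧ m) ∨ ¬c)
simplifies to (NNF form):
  True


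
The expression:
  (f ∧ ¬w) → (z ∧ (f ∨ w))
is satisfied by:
  {z: True, w: True, f: False}
  {z: True, w: False, f: False}
  {w: True, z: False, f: False}
  {z: False, w: False, f: False}
  {f: True, z: True, w: True}
  {f: True, z: True, w: False}
  {f: True, w: True, z: False}


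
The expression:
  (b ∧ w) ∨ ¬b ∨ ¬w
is always true.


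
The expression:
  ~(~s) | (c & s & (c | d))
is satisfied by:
  {s: True}


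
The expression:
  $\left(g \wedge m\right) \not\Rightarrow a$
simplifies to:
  $g \wedge m \wedge \neg a$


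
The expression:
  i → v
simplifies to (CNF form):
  v ∨ ¬i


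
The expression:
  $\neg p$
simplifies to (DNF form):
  $\neg p$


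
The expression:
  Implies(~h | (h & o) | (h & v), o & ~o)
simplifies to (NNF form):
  h & ~o & ~v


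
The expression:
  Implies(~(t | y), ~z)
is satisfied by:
  {y: True, t: True, z: False}
  {y: True, z: False, t: False}
  {t: True, z: False, y: False}
  {t: False, z: False, y: False}
  {y: True, t: True, z: True}
  {y: True, z: True, t: False}
  {t: True, z: True, y: False}


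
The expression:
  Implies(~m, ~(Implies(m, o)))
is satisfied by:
  {m: True}


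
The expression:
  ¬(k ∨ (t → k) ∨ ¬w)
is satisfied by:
  {t: True, w: True, k: False}


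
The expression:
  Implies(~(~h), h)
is always true.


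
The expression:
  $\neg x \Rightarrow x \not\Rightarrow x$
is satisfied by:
  {x: True}


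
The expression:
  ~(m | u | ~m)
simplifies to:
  False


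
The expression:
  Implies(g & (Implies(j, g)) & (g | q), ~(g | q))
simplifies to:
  ~g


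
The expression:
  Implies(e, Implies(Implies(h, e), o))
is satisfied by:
  {o: True, e: False}
  {e: False, o: False}
  {e: True, o: True}


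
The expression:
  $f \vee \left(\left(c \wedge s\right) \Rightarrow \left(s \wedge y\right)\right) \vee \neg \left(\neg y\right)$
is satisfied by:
  {f: True, y: True, s: False, c: False}
  {f: True, s: False, c: False, y: False}
  {y: True, s: False, c: False, f: False}
  {y: False, s: False, c: False, f: False}
  {f: True, c: True, y: True, s: False}
  {f: True, c: True, y: False, s: False}
  {c: True, y: True, f: False, s: False}
  {c: True, f: False, s: False, y: False}
  {y: True, f: True, s: True, c: False}
  {f: True, s: True, y: False, c: False}
  {y: True, s: True, f: False, c: False}
  {s: True, f: False, c: False, y: False}
  {f: True, c: True, s: True, y: True}
  {f: True, c: True, s: True, y: False}
  {c: True, s: True, y: True, f: False}


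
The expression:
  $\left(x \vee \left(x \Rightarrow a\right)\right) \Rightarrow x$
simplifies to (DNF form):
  $x$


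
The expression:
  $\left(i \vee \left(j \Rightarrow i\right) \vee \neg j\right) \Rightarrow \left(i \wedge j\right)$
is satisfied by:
  {j: True}


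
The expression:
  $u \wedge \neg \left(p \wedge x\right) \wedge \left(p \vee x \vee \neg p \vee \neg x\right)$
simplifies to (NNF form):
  $u \wedge \left(\neg p \vee \neg x\right)$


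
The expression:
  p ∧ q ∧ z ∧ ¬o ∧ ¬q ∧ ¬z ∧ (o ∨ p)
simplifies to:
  False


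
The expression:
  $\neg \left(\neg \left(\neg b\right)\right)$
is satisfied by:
  {b: False}


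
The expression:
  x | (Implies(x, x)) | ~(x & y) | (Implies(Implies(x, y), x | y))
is always true.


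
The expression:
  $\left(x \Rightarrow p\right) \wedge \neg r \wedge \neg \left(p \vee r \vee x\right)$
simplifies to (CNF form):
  $\neg p \wedge \neg r \wedge \neg x$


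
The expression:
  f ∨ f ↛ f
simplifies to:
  f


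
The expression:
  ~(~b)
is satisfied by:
  {b: True}


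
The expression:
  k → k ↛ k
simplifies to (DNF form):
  ¬k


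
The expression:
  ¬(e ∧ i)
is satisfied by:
  {e: False, i: False}
  {i: True, e: False}
  {e: True, i: False}


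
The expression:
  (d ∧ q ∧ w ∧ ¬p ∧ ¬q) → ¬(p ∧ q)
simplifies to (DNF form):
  True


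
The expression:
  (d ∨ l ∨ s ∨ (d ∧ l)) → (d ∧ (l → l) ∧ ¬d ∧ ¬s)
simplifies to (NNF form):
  ¬d ∧ ¬l ∧ ¬s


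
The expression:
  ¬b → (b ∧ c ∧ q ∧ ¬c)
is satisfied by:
  {b: True}


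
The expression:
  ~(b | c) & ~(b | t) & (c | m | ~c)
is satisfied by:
  {b: False, t: False, c: False}


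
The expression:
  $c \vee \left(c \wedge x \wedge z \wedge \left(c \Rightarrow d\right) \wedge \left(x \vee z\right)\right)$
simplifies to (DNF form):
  $c$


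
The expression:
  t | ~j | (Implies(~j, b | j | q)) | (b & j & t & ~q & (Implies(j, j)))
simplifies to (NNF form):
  True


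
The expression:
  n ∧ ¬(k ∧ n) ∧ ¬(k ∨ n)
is never true.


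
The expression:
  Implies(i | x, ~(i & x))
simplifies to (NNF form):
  ~i | ~x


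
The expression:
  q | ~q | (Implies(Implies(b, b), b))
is always true.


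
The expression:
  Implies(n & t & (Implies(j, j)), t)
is always true.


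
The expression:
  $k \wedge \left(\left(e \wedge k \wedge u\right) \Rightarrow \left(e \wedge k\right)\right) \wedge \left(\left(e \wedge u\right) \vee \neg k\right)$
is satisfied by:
  {e: True, u: True, k: True}


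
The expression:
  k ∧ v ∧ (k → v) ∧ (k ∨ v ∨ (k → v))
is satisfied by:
  {k: True, v: True}


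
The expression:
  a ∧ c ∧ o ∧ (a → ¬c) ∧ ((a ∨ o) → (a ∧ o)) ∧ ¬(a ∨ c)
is never true.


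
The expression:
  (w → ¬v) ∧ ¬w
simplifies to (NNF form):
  ¬w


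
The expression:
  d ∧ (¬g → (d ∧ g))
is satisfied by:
  {d: True, g: True}


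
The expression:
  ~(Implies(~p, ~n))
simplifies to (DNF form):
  n & ~p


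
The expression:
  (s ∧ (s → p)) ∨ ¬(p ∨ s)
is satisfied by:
  {p: False, s: False}
  {s: True, p: True}


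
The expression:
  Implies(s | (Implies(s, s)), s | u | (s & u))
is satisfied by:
  {u: True, s: True}
  {u: True, s: False}
  {s: True, u: False}


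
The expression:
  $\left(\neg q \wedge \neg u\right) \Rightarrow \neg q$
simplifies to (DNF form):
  $\text{True}$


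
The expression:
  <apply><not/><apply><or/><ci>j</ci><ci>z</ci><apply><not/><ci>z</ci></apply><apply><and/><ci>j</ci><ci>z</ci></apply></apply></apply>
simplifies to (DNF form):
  <false/>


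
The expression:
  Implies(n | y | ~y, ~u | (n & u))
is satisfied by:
  {n: True, u: False}
  {u: False, n: False}
  {u: True, n: True}


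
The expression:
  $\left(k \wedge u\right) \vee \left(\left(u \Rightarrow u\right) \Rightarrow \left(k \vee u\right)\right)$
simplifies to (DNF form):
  $k \vee u$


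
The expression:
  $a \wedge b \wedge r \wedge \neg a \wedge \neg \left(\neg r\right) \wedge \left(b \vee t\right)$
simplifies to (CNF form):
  $\text{False}$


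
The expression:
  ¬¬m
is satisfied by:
  {m: True}


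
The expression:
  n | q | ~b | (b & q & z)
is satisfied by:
  {n: True, q: True, b: False}
  {n: True, q: False, b: False}
  {q: True, n: False, b: False}
  {n: False, q: False, b: False}
  {n: True, b: True, q: True}
  {n: True, b: True, q: False}
  {b: True, q: True, n: False}


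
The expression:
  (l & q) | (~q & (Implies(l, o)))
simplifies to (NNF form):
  (l & q) | (o & ~q) | (~l & ~q)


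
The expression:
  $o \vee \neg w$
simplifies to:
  $o \vee \neg w$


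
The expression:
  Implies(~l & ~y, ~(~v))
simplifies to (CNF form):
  l | v | y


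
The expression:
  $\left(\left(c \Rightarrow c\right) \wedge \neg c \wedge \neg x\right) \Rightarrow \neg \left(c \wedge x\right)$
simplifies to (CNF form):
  $\text{True}$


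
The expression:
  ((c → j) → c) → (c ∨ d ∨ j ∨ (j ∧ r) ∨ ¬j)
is always true.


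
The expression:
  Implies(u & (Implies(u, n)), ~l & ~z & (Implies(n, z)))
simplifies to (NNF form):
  ~n | ~u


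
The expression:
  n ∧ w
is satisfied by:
  {w: True, n: True}


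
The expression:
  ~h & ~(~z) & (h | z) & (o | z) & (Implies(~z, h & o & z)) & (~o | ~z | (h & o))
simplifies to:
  z & ~h & ~o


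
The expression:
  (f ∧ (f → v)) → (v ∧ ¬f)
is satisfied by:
  {v: False, f: False}
  {f: True, v: False}
  {v: True, f: False}


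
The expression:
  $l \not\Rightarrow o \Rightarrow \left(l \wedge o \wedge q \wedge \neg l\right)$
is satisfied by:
  {o: True, l: False}
  {l: False, o: False}
  {l: True, o: True}


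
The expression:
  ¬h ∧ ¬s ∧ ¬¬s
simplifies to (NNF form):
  False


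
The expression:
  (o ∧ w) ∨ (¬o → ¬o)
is always true.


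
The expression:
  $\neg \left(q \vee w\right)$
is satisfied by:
  {q: False, w: False}


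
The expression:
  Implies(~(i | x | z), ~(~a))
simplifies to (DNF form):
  a | i | x | z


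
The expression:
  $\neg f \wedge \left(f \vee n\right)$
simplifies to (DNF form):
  $n \wedge \neg f$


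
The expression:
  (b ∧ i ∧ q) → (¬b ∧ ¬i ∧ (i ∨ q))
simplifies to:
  ¬b ∨ ¬i ∨ ¬q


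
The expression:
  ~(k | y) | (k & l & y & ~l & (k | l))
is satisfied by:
  {y: False, k: False}


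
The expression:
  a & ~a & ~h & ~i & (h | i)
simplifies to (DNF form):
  False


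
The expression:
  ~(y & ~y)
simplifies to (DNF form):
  True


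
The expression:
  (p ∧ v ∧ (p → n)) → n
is always true.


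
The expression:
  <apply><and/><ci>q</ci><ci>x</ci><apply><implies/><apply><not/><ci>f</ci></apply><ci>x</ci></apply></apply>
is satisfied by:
  {x: True, q: True}


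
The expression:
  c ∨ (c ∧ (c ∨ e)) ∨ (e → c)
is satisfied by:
  {c: True, e: False}
  {e: False, c: False}
  {e: True, c: True}


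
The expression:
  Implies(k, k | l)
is always true.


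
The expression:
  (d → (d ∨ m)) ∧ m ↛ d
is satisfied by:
  {m: True, d: False}


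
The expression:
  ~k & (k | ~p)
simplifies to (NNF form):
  ~k & ~p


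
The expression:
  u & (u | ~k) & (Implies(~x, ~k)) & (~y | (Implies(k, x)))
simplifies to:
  u & (x | ~k)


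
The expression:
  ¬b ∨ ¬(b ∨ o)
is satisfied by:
  {b: False}


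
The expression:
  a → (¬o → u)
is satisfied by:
  {o: True, u: True, a: False}
  {o: True, u: False, a: False}
  {u: True, o: False, a: False}
  {o: False, u: False, a: False}
  {a: True, o: True, u: True}
  {a: True, o: True, u: False}
  {a: True, u: True, o: False}


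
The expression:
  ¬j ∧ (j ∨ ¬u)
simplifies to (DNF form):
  ¬j ∧ ¬u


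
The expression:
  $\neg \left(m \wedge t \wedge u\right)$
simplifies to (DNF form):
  $\neg m \vee \neg t \vee \neg u$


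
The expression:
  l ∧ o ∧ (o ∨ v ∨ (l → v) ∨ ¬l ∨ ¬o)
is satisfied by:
  {o: True, l: True}


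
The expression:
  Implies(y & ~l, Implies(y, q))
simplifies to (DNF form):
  l | q | ~y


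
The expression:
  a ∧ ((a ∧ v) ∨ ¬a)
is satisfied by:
  {a: True, v: True}


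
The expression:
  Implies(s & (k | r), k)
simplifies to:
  k | ~r | ~s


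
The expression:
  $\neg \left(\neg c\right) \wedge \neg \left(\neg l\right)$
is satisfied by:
  {c: True, l: True}


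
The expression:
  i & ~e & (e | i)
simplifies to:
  i & ~e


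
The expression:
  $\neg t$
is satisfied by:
  {t: False}


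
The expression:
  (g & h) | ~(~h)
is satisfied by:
  {h: True}


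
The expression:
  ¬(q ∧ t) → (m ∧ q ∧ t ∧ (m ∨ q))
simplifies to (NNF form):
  q ∧ t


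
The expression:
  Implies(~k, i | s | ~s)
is always true.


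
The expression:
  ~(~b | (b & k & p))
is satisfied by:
  {b: True, p: False, k: False}
  {k: True, b: True, p: False}
  {p: True, b: True, k: False}


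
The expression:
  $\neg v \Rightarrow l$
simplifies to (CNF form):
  $l \vee v$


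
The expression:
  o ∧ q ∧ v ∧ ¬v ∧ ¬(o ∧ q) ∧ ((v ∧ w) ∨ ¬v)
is never true.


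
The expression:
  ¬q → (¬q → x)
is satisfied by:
  {x: True, q: True}
  {x: True, q: False}
  {q: True, x: False}


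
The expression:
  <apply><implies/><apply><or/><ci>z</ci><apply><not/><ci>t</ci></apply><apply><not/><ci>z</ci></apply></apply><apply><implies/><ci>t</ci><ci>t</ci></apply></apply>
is always true.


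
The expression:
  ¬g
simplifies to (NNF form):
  ¬g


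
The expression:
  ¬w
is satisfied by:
  {w: False}


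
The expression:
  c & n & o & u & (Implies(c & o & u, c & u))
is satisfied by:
  {c: True, u: True, o: True, n: True}


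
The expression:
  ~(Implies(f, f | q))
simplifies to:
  False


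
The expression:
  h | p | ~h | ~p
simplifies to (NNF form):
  True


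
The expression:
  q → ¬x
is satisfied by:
  {q: False, x: False}
  {x: True, q: False}
  {q: True, x: False}


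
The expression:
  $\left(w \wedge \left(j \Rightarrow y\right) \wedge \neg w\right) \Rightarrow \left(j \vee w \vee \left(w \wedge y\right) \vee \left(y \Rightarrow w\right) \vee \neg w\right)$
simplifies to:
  $\text{True}$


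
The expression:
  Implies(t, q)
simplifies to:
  q | ~t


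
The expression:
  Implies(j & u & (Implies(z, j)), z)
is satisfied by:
  {z: True, u: False, j: False}
  {u: False, j: False, z: False}
  {j: True, z: True, u: False}
  {j: True, u: False, z: False}
  {z: True, u: True, j: False}
  {u: True, z: False, j: False}
  {j: True, u: True, z: True}
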